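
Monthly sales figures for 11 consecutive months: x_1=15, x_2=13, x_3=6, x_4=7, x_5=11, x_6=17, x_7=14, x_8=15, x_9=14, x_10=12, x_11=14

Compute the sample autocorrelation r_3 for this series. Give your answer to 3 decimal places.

Mean x̄ = (15 + 13 + 6 + 7 + 11 + 17 + 14 + 15 + 14 + 12 + 14)/11 = 12.5455
Numerator Σ_{t=1}^{8}(x_t−x̄)(x_{t+3}−x̄) = -46.0744
Denominator Σ(x_t−x̄)² = 114.7273
r_3 = -46.0744 / 114.7273 = -0.402

-0.402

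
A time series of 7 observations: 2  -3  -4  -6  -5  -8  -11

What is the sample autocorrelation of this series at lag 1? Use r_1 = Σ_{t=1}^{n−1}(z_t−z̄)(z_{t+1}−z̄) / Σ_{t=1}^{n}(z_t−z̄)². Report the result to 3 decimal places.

Mean z̄ = (2 − 3 − 4 − 6 − 5 − 8 − 11)/7 = -5.0000
Deviations from mean: 7.0000, 2.0000, 1.0000, -1.0000, 0.0000, -3.0000, -6.0000
Σ(z_t−z̄)(z_{t+1}−z̄) = (14.0000) + (2.0000) + (-1.0000) + (0.0000) + (0.0000) + (18.0000) = 33.0000
Denominator Σ(z_t−z̄)² = 100.0000
r_1 = 33.0000 / 100.0000 = 0.330

0.330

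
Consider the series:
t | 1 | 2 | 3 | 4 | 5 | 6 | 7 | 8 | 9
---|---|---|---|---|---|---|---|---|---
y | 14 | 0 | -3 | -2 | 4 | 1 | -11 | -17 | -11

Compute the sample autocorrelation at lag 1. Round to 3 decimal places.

0.407

Mean ȳ = (14 + 0 − 3 − 2 + 4 + 1 − 11 − 17 − 11)/9 = -2.7778
Numerator Σ_{t=1}^{8}(y_t−ȳ)(y_{t+1}−ȳ) = 279.5062
Denominator Σ(y_t−ȳ)² = 687.5556
r_1 = 279.5062 / 687.5556 = 0.407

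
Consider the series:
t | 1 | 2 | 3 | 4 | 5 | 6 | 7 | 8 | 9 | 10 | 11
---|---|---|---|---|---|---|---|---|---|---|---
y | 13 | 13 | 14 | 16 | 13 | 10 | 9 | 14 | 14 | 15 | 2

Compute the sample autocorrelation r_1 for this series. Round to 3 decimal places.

-0.052

Mean ȳ = (13 + 13 + 14 + 16 + 13 + 10 + 9 + 14 + 14 + 15 + 2)/11 = 12.0909
Numerator Σ_{t=1}^{10}(y_t−ȳ)(y_{t+1}−ȳ) = -7.9174
Denominator Σ(y_t−ȳ)² = 152.9091
r_1 = -7.9174 / 152.9091 = -0.052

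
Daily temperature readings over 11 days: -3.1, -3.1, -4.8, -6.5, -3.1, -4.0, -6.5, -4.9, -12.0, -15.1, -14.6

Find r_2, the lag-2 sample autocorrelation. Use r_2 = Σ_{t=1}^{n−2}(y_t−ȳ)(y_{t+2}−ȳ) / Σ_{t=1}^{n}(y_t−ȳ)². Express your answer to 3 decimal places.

0.225

Mean ȳ = (-3.1 − 3.1 − 4.8 − 6.5 − 3.1 − 4.0 − 6.5 − 4.9 − 12.0 − 15.1 − 14.6)/11 = -7.0636
Numerator Σ_{t=1}^{9}(y_t−ȳ)(y_{t+2}−ȳ) = 47.8001
Denominator Σ(y_t−ȳ)² = 212.7055
r_2 = 47.8001 / 212.7055 = 0.225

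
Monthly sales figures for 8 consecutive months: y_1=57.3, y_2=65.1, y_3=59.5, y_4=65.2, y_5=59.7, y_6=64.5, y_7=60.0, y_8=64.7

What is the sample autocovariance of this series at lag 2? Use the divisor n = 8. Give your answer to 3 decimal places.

Mean ȳ = (57.3 + 65.1 + 59.5 + 65.2 + 59.7 + 64.5 + 60.0 + 64.7)/8 = 62.0000
Deviations: -4.7000, 3.1000, -2.5000, 3.2000, -2.3000, 2.5000, -2.0000, 2.7000
Σ_{t=1}^{6}(y_t−ȳ)(y_{t+2}−ȳ) = 46.7700
γ_2 = 46.7700 / 8 = 5.846

5.846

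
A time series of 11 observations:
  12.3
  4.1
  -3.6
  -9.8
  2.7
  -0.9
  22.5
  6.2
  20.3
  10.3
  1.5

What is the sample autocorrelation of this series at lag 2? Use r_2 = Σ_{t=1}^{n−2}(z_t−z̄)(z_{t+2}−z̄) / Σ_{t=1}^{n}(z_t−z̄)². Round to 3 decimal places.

Mean z̄ = (12.3 + 4.1 − 3.6 − 9.8 + 2.7 − 0.9 + 22.5 + 6.2 + 20.3 + 10.3 + 1.5)/11 = 5.9636
Numerator Σ_{t=1}^{9}(z_t−z̄)(z_{t+2}−z̄) = 226.7001
Denominator Σ(z_t−z̄)² = 959.1055
r_2 = 226.7001 / 959.1055 = 0.236

0.236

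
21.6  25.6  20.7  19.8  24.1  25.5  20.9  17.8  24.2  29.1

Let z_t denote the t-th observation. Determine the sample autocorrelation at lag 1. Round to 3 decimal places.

0.033

Mean z̄ = (21.6 + 25.6 + 20.7 + 19.8 + 24.1 + 25.5 + 20.9 + 17.8 + 24.2 + 29.1)/10 = 22.9300
Numerator Σ_{t=1}^{9}(z_t−z̄)(z_{t+1}−z̄) = 3.3371
Denominator Σ(z_t−z̄)² = 101.7610
r_1 = 3.3371 / 101.7610 = 0.033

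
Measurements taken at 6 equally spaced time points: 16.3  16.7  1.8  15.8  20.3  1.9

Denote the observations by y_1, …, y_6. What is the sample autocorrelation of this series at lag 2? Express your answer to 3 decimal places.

Mean ȳ = (16.3 + 16.7 + 1.8 + 15.8 + 20.3 + 1.9)/6 = 12.1333
Numerator Σ_{t=1}^{4}(y_t−ȳ)(y_{t+2}−ȳ) = -148.2222
Denominator Σ(y_t−ȳ)² = 329.8533
r_2 = -148.2222 / 329.8533 = -0.449

-0.449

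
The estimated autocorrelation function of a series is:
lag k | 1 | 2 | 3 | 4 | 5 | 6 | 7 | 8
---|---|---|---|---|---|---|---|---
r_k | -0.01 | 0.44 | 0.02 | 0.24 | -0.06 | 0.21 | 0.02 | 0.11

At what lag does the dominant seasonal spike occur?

2

The largest autocorrelation is r_2 = 0.44, with weaker echoes at lags 4 (0.24) and 6 (0.21); the remaining lags stay at or below 0.11.
The dominant spike at lag 2 indicates a seasonal period of 2.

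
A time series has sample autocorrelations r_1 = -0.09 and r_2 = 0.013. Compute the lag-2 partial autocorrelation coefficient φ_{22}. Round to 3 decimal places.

φ_{22} = (r_2 − r_1²) / (1 − r_1²)
r_1² = (-0.09)² = 0.0081
Numerator = 0.013 − 0.0081 = 0.0049; denominator = 1 − 0.0081 = 0.9919
φ_{22} = 0.0049 / 0.9919 = 0.005

0.005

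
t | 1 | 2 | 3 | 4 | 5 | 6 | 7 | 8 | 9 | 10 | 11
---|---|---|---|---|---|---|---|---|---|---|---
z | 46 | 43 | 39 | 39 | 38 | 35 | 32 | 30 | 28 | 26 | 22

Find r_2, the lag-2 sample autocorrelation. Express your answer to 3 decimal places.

Mean z̄ = (46 + 43 + 39 + 39 + 38 + 35 + 32 + 30 + 28 + 26 + 22)/11 = 34.3636
Numerator Σ_{t=1}^{9}(z_t−z̄)(z_{t+2}−z̄) = 232.6446
Denominator Σ(z_t−z̄)² = 554.5455
r_2 = 232.6446 / 554.5455 = 0.420

0.420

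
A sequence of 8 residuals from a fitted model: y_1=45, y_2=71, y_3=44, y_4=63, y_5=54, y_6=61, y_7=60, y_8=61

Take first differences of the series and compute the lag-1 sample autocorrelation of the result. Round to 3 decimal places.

-0.772

First differences Δy: 26, -27, 19, -9, 7, -1, 1
Mean of differences = 2.2857
Numerator Σ(Δy_t−Δȳ)(Δy_{t+1}−Δȳ) = -1437.0816
Denominator Σ(Δy_t−Δȳ)² = 1861.4286
r_1(Δy) = -1437.0816 / 1861.4286 = -0.772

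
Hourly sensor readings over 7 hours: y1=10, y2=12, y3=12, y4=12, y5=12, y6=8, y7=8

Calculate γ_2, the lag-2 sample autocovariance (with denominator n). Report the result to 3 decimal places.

Mean ȳ = (10 + 12 + 12 + 12 + 12 + 8 + 8)/7 = 10.5714
Σ_{t=1}^{5}(y_t−ȳ)(y_{t+2}−ȳ) = -4.0816
γ_2 = -4.0816 / 7 = -0.583

-0.583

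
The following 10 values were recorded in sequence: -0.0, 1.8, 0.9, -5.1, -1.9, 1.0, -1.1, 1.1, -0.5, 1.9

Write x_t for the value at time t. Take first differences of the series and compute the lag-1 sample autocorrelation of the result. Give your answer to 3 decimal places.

First differences Δx: 1.8, -0.9, -6.0, 3.2, 2.9, -2.1, 2.2, -1.6, 2.4
Mean of differences = 0.2111
Numerator Σ(Δx_t−Δx̄)(Δx_{t+1}−Δx̄) = -23.7690
Denominator Σ(Δx_t−Δx̄)² = 75.8689
r_1(Δx) = -23.7690 / 75.8689 = -0.313

-0.313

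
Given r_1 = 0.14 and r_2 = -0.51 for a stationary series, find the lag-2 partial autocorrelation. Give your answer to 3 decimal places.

φ_{22} = (r_2 − r_1²) / (1 − r_1²)
r_1² = (0.14)² = 0.0196
Numerator = -0.51 − 0.0196 = -0.5296; denominator = 1 − 0.0196 = 0.9804
φ_{22} = -0.5296 / 0.9804 = -0.540

-0.540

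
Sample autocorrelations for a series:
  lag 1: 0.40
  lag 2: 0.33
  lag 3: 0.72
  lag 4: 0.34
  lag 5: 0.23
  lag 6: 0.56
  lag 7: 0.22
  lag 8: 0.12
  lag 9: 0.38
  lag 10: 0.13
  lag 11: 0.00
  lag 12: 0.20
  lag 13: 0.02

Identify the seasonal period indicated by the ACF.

The largest autocorrelation is r_3 = 0.72, with a weaker echo at lag 6 (0.56); the remaining lags stay at or below 0.40. The elevated value at lag 1 (0.40), dropping to 0.33 at lag 2, reflects decaying short-term dependence rather than seasonality.
The dominant spike at lag 3 indicates a seasonal period of 3.

3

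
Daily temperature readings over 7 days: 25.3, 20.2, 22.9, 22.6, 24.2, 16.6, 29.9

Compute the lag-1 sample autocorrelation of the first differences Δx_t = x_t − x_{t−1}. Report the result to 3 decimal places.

-0.472

First differences Δx: -5.1, 2.7, -0.3, 1.6, -7.6, 13.3
Mean of differences = 0.7667
Numerator Σ(Δx_t−Δx̄)(Δx_{t+1}−Δx̄) = -126.1278
Denominator Σ(Δx_t−Δx̄)² = 267.0733
r_1(Δx) = -126.1278 / 267.0733 = -0.472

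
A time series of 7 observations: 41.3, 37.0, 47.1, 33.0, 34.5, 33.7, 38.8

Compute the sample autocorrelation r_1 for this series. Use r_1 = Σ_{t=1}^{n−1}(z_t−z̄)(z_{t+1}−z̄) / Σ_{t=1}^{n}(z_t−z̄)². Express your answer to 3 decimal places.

-0.193

Mean z̄ = (41.3 + 37.0 + 47.1 + 33.0 + 34.5 + 33.7 + 38.8)/7 = 37.9143
Deviations from mean: 3.3857, -0.9143, 9.1857, -4.9143, -3.4143, -4.2143, 0.8857
Σ(z_t−z̄)(z_{t+1}−z̄) = (-3.0955) + (-8.3984) + (-45.1412) + (16.7788) + (14.3888) + (-3.7327) = -29.2002
Denominator Σ(z_t−z̄)² = 151.0286
r_1 = -29.2002 / 151.0286 = -0.193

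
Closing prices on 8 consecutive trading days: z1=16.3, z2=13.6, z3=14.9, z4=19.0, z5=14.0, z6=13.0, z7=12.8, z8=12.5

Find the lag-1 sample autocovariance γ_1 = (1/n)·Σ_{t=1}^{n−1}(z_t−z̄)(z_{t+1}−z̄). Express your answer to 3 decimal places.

Mean z̄ = (16.3 + 13.6 + 14.9 + 19.0 + 14.0 + 13.0 + 12.8 + 12.5)/8 = 14.5125
Deviations: 1.7875, -0.9125, 0.3875, 4.4875, -0.5125, -1.5125, -1.7125, -2.0125
Σ_{t=1}^{7}(z_t−z̄)(z_{t+1}−z̄) = 4.2661
γ_1 = 4.2661 / 8 = 0.533

0.533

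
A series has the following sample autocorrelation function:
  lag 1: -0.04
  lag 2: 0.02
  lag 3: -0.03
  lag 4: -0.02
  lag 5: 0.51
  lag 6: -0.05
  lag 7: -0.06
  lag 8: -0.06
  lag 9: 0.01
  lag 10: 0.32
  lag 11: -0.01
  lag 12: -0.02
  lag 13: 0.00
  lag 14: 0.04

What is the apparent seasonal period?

5

The largest autocorrelation is r_5 = 0.51, with a weaker echo at lag 10 (0.32); the remaining lags stay at or below 0.04.
The dominant spike at lag 5 indicates a seasonal period of 5.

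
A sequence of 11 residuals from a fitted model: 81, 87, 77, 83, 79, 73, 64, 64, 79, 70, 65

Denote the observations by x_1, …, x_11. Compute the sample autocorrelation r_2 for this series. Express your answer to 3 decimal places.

0.073

Mean x̄ = (81 + 87 + 77 + 83 + 79 + 73 + 64 + 64 + 79 + 70 + 65)/11 = 74.7273
Numerator Σ_{t=1}^{9}(x_t−x̄)(x_{t+2}−x̄) = 47.2149
Denominator Σ(x_t−x̄)² = 650.1818
r_2 = 47.2149 / 650.1818 = 0.073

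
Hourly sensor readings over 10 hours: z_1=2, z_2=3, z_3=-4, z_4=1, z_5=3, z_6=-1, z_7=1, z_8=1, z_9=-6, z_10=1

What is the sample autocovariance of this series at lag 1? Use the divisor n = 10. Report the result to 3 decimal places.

Mean z̄ = (2 + 3 − 4 + 1 + 3 − 1 + 1 + 1 − 6 + 1)/10 = 0.1000
Σ_{t=1}^{9}(z_t−z̄)(z_{t+1}−z̄) = -21.8100
γ_1 = -21.8100 / 10 = -2.181

-2.181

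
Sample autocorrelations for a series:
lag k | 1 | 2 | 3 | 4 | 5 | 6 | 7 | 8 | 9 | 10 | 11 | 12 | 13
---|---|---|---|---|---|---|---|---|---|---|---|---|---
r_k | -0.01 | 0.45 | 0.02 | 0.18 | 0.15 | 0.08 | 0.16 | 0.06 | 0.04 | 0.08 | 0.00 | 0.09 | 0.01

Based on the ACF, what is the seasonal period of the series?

2

The largest autocorrelation is r_2 = 0.45, with a weaker echo at lag 4 (0.18); the remaining lags stay at or below 0.16.
The dominant spike at lag 2 indicates a seasonal period of 2.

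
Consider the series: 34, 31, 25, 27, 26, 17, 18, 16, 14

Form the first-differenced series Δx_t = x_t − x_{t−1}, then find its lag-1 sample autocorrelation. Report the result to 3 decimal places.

-0.419

First differences Δx: -3, -6, 2, -1, -9, 1, -2, -2
Mean of differences = -2.5000
Numerator Σ(Δx_t−Δx̄)(Δx_{t+1}−Δx̄) = -37.7500
Denominator Σ(Δx_t−Δx̄)² = 90.0000
r_1(Δx) = -37.7500 / 90.0000 = -0.419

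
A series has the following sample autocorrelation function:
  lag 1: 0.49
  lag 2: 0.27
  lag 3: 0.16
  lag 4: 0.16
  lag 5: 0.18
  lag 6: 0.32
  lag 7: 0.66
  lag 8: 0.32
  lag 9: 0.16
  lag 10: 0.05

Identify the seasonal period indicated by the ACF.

The largest autocorrelation is r_7 = 0.66; the remaining lags stay at or below 0.49. The elevated value at lag 1 (0.49), dropping to 0.27 at lag 2, reflects decaying short-term dependence rather than seasonality.
The dominant spike at lag 7 indicates a seasonal period of 7.

7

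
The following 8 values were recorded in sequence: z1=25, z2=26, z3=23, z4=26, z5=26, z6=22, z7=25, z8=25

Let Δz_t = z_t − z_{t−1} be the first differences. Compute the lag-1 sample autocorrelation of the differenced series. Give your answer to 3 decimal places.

-0.545

First differences Δz: 1, -3, 3, 0, -4, 3, 0
Mean of differences = 0.0000
Numerator Σ(Δz_t−Δz̄)(Δz_{t+1}−Δz̄) = -24.0000
Denominator Σ(Δz_t−Δz̄)² = 44.0000
r_1(Δz) = -24.0000 / 44.0000 = -0.545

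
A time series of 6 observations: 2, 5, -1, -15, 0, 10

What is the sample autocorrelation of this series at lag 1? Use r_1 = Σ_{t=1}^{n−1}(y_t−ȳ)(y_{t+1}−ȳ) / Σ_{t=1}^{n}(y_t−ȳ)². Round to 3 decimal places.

Mean ȳ = (2 + 5 − 1 − 15 + 0 + 10)/6 = 0.1667
Deviations from mean: 1.8333, 4.8333, -1.1667, -15.1667, -0.1667, 9.8333
Numerator Σ_{t=1}^{5}(y_t−ȳ)(y_{t+1}−ȳ) = 21.8056
Denominator Σ(y_t−ȳ)² = 354.8333
r_1 = 21.8056 / 354.8333 = 0.061

0.061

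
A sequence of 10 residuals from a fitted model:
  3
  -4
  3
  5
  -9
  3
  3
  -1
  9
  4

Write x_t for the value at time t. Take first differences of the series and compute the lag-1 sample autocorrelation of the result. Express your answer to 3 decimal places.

-0.553

First differences Δx: -7, 7, 2, -14, 12, 0, -4, 10, -5
Mean of differences = 0.1111
Numerator Σ(Δx_t−Δx̄)(Δx_{t+1}−Δx̄) = -322.4568
Denominator Σ(Δx_t−Δx̄)² = 582.8889
r_1(Δx) = -322.4568 / 582.8889 = -0.553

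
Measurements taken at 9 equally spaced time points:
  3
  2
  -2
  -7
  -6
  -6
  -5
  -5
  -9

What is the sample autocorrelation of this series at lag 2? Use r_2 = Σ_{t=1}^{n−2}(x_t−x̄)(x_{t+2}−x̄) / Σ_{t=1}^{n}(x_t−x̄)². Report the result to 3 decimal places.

0.058

Mean x̄ = (3 + 2 − 2 − 7 − 6 − 6 − 5 − 5 − 9)/9 = -3.8889
Numerator Σ_{t=1}^{7}(x_t−x̄)(x_{t+2}−x̄) = 7.6420
Denominator Σ(x_t−x̄)² = 132.8889
r_2 = 7.6420 / 132.8889 = 0.058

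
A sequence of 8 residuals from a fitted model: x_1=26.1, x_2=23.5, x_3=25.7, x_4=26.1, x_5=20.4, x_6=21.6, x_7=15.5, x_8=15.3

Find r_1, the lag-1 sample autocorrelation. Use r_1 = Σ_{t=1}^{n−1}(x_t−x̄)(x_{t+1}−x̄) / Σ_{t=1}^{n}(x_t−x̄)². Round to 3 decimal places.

0.484

Mean x̄ = (26.1 + 23.5 + 25.7 + 26.1 + 20.4 + 21.6 + 15.5 + 15.3)/8 = 21.7750
Deviations from mean: 4.3250, 1.7250, 3.9250, 4.3250, -1.3750, -0.1750, -6.2750, -6.4750
Numerator Σ_{t=1}^{7}(x_t−x̄)(x_{t+1}−x̄) = 67.2294
Denominator Σ(x_t−x̄)² = 139.0150
r_1 = 67.2294 / 139.0150 = 0.484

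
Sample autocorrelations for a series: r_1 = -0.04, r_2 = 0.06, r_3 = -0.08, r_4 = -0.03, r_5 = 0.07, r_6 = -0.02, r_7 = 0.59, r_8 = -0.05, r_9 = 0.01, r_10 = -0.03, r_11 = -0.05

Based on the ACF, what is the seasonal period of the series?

7

The largest autocorrelation is r_7 = 0.59; the remaining lags stay at or below 0.07.
The dominant spike at lag 7 indicates a seasonal period of 7.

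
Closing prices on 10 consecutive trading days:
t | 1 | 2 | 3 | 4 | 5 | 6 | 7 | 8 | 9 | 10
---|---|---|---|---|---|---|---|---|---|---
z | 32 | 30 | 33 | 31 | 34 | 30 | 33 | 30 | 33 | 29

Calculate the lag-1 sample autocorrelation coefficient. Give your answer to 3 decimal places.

Mean z̄ = (32 + 30 + 33 + 31 + 34 + 30 + 33 + 30 + 33 + 29)/10 = 31.5000
Numerator Σ_{t=1}^{9}(z_t−z̄)(z_{t+1}−z̄) = -19.2500
Denominator Σ(z_t−z̄)² = 26.5000
r_1 = -19.2500 / 26.5000 = -0.726

-0.726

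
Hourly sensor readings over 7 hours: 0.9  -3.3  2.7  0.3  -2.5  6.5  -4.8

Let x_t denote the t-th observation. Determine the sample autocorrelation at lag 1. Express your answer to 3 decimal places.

-0.653

Mean x̄ = (0.9 − 3.3 + 2.7 + 0.3 − 2.5 + 6.5 − 4.8)/7 = -0.0286
Deviations from mean: 0.9286, -3.2714, 2.7286, 0.3286, -2.4714, 6.5286, -4.7714
Σ(x_t−x̄)(x_{t+1}−x̄) = (-3.0378) + (-8.9263) + (0.8965) + (-0.8120) + (-16.1349) + (-31.1506) = -59.1651
Denominator Σ(x_t−x̄)² = 90.6143
r_1 = -59.1651 / 90.6143 = -0.653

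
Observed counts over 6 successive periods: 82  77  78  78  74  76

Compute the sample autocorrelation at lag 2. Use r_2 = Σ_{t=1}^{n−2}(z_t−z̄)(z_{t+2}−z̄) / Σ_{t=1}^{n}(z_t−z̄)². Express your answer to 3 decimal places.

-0.014

Mean z̄ = (82 + 77 + 78 + 78 + 74 + 76)/6 = 77.5000
Deviations from mean: 4.5000, -0.5000, 0.5000, 0.5000, -3.5000, -1.5000
Σ(z_t−z̄)(z_{t+2}−z̄) = (2.2500) + (-0.2500) + (-1.7500) + (-0.7500) = -0.5000
Denominator Σ(z_t−z̄)² = 35.5000
r_2 = -0.5000 / 35.5000 = -0.014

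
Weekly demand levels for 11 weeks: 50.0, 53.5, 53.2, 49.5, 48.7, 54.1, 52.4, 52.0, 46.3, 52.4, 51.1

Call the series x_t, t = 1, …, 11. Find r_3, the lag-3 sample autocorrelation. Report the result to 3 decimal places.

-0.265

Mean x̄ = (50.0 + 53.5 + 53.2 + 49.5 + 48.7 + 54.1 + 52.4 + 52.0 + 46.3 + 52.4 + 51.1)/11 = 51.2000
Numerator Σ_{t=1}^{8}(x_t−x̄)(x_{t+3}−x̄) = -14.8000
Denominator Σ(x_t−x̄)² = 55.8200
r_3 = -14.8000 / 55.8200 = -0.265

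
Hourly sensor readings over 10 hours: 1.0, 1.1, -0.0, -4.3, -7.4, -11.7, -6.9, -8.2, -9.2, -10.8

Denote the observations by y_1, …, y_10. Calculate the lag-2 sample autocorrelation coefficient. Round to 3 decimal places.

Mean ȳ = (1.0 + 1.1 − 0.0 − 4.3 − 7.4 − 11.7 − 6.9 − 8.2 − 9.2 − 10.8)/10 = -5.6400
Numerator Σ_{t=1}^{8}(y_t−ȳ)(y_{t+2}−ȳ) = 63.8608
Denominator Σ(y_t−ȳ)² = 210.3840
r_2 = 63.8608 / 210.3840 = 0.304

0.304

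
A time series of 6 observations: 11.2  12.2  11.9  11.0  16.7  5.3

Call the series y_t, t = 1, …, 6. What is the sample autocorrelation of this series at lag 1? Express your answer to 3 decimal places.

-0.517

Mean ȳ = (11.2 + 12.2 + 11.9 + 11.0 + 16.7 + 5.3)/6 = 11.3833
Numerator Σ_{t=1}^{5}(y_t−ȳ)(y_{t+1}−ȳ) = -34.3069
Denominator Σ(y_t−ȳ)² = 66.3883
r_1 = -34.3069 / 66.3883 = -0.517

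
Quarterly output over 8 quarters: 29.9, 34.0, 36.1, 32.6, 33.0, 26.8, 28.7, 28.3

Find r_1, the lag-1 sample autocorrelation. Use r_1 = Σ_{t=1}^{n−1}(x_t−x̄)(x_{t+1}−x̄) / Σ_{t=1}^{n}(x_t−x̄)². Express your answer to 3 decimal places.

Mean x̄ = (29.9 + 34.0 + 36.1 + 32.6 + 33.0 + 26.8 + 28.7 + 28.3)/8 = 31.1750
Σ(x_t−x̄)(x_{t+1}−x̄) = (-3.6019) + (13.9131) + (7.0181) + (2.6006) + (-7.9844) + (10.8281) + (7.1156) = 29.8894
Denominator Σ(x_t−x̄)² = 72.7550
r_1 = 29.8894 / 72.7550 = 0.411

0.411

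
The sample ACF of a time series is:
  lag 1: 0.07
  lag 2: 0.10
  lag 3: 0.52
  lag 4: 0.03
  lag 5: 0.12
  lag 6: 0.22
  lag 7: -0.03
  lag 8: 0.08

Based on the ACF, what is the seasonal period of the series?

The largest autocorrelation is r_3 = 0.52, with a weaker echo at lag 6 (0.22); the remaining lags stay at or below 0.12.
The dominant spike at lag 3 indicates a seasonal period of 3.

3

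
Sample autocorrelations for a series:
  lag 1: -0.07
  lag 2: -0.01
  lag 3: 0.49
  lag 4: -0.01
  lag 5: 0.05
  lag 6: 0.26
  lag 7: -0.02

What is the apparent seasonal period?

The largest autocorrelation is r_3 = 0.49, with a weaker echo at lag 6 (0.26); the remaining lags stay at or below 0.05.
The dominant spike at lag 3 indicates a seasonal period of 3.

3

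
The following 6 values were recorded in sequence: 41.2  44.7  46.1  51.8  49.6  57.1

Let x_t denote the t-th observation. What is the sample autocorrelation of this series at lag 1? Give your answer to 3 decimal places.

0.263

Mean x̄ = (41.2 + 44.7 + 46.1 + 51.8 + 49.6 + 57.1)/6 = 48.4167
Deviations from mean: -7.2167, -3.7167, -2.3167, 3.3833, 1.1833, 8.6833
Σ(x_t−x̄)(x_{t+1}−x̄) = (26.8219) + (8.6103) + (-7.8381) + (4.0036) + (10.2753) = 41.8731
Denominator Σ(x_t−x̄)² = 159.5083
r_1 = 41.8731 / 159.5083 = 0.263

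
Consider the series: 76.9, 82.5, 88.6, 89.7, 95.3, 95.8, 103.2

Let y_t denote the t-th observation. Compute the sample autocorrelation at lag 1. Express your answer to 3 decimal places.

0.460

Mean ȳ = (76.9 + 82.5 + 88.6 + 89.7 + 95.3 + 95.8 + 103.2)/7 = 90.2857
Deviations from mean: -13.3857, -7.7857, -1.6857, -0.5857, 5.0143, 5.5143, 12.9143
Numerator Σ_{t=1}^{6}(y_t−ȳ)(y_{t+1}−ȳ) = 214.2555
Denominator Σ(y_t−ȳ)² = 465.3086
r_1 = 214.2555 / 465.3086 = 0.460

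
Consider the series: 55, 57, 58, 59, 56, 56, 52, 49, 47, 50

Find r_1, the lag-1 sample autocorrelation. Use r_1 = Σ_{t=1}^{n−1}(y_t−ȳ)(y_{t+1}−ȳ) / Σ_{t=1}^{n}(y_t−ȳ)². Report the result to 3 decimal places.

Mean ȳ = (55 + 57 + 58 + 59 + 56 + 56 + 52 + 49 + 47 + 50)/10 = 53.9000
Numerator Σ_{t=1}^{9}(y_t−ȳ)(y_{t+1}−ȳ) = 118.1900
Denominator Σ(y_t−ȳ)² = 152.9000
r_1 = 118.1900 / 152.9000 = 0.773

0.773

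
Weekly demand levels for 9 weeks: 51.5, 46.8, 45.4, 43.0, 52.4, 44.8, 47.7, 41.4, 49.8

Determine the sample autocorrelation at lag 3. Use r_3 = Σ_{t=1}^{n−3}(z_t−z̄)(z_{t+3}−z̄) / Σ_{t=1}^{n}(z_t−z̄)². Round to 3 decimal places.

Mean z̄ = (51.5 + 46.8 + 45.4 + 43.0 + 52.4 + 44.8 + 47.7 + 41.4 + 49.8)/9 = 46.9778
Numerator Σ_{t=1}^{6}(z_t−z̄)(z_{t+3}−z̄) = -54.7793
Denominator Σ(z_t−z̄)² = 112.5356
r_3 = -54.7793 / 112.5356 = -0.487

-0.487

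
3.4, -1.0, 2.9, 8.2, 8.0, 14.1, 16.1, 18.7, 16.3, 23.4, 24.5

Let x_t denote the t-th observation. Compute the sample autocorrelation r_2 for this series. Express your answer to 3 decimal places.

Mean x̄ = (3.4 − 1.0 + 2.9 + 8.2 + 8.0 + 14.1 + 16.1 + 18.7 + 16.3 + 23.4 + 24.5)/11 = 12.2364
Numerator Σ_{t=1}^{9}(x_t−x̄)(x_{t+2}−x̄) = 301.3274
Denominator Σ(x_t−x̄)² = 726.4055
r_2 = 301.3274 / 726.4055 = 0.415

0.415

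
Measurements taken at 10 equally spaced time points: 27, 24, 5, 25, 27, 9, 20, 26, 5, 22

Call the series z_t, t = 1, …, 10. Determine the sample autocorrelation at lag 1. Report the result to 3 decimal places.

-0.391

Mean z̄ = (27 + 24 + 5 + 25 + 27 + 9 + 20 + 26 + 5 + 22)/10 = 19.0000
Numerator Σ_{t=1}^{9}(z_t−z̄)(z_{t+1}−z̄) = -289.0000
Denominator Σ(z_t−z̄)² = 740.0000
r_1 = -289.0000 / 740.0000 = -0.391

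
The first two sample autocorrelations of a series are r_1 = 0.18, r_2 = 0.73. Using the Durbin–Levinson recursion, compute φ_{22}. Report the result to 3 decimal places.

0.721

φ_{22} = (r_2 − r_1²) / (1 − r_1²)
r_1² = (0.18)² = 0.0324
Numerator = 0.73 − 0.0324 = 0.6976; denominator = 1 − 0.0324 = 0.9676
φ_{22} = 0.6976 / 0.9676 = 0.721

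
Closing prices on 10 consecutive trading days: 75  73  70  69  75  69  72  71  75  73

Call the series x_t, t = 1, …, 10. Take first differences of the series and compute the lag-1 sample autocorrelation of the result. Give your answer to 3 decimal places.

First differences Δx: -2, -3, -1, 6, -6, 3, -1, 4, -2
Mean of differences = -0.2222
Numerator Σ(Δx_t−Δx̄)(Δx_{t+1}−Δx̄) = -65.6049
Denominator Σ(Δx_t−Δx̄)² = 115.5556
r_1(Δx) = -65.6049 / 115.5556 = -0.568

-0.568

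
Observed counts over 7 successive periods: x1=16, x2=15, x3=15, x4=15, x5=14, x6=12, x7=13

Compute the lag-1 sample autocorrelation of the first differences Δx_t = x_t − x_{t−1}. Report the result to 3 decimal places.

First differences Δx: -1, 0, 0, -1, -2, 1
Mean of differences = -0.5000
Numerator Σ(Δx_t−Δx̄)(Δx_{t+1}−Δx̄) = -1.7500
Denominator Σ(Δx_t−Δx̄)² = 5.5000
r_1(Δx) = -1.7500 / 5.5000 = -0.318

-0.318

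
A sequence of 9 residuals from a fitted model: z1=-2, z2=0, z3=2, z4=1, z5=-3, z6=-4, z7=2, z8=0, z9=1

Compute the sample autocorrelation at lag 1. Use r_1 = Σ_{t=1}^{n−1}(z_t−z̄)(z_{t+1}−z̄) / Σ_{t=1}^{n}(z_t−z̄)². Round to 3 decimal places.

0.058

Mean z̄ = (-2 + 0 + 2 + 1 − 3 − 4 + 2 + 0 + 1)/9 = -0.3333
Numerator Σ_{t=1}^{8}(z_t−z̄)(z_{t+1}−z̄) = 2.2222
Denominator Σ(z_t−z̄)² = 38.0000
r_1 = 2.2222 / 38.0000 = 0.058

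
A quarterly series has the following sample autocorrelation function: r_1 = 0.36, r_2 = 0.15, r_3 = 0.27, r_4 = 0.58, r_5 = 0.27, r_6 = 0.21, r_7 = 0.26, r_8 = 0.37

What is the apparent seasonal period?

4

The largest autocorrelation is r_4 = 0.58, with a weaker echo at lag 8 (0.37); the remaining lags stay at or below 0.36. The elevated value at lag 1 (0.36), dropping to 0.15 at lag 2, reflects decaying short-term dependence rather than seasonality.
The dominant spike at lag 4 indicates a seasonal period of 4.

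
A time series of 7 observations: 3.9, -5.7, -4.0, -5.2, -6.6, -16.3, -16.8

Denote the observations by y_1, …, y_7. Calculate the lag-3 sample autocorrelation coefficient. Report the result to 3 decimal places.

-0.080

Mean ȳ = (3.9 − 5.7 − 4.0 − 5.2 − 6.6 − 16.3 − 16.8)/7 = -7.2429
Σ(y_t−ȳ)(y_{t+3}−ȳ) = (22.7633) + (0.9918) + (-29.3710) + (-19.5239) = -25.1398
Denominator Σ(y_t−ȳ)² = 315.0171
r_3 = -25.1398 / 315.0171 = -0.080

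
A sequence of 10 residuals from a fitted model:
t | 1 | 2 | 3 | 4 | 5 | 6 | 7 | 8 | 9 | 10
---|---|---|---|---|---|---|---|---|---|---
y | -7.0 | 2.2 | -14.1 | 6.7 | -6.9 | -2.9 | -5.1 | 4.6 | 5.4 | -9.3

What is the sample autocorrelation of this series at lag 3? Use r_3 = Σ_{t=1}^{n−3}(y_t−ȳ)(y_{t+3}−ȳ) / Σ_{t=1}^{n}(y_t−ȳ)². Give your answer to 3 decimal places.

Mean ȳ = (-7.0 + 2.2 − 14.1 + 6.7 − 6.9 − 2.9 − 5.1 + 4.6 + 5.4 − 9.3)/10 = -2.6400
Σ(y_t−ȳ)(y_{t+3}−ȳ) = (-40.7224) + (-20.6184) + (2.9796) + (-22.9764) + (-30.8424) + (-2.0904) + (16.3836) = -97.8868
Denominator Σ(y_t−ȳ)² = 446.6840
r_3 = -97.8868 / 446.6840 = -0.219

-0.219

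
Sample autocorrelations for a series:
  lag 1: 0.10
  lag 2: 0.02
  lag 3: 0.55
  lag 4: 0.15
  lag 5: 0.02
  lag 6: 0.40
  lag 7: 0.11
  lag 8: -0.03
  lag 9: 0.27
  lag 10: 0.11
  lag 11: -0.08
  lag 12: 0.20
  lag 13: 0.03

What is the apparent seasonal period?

3

The largest autocorrelation is r_3 = 0.55, with weaker echoes at lags 6 (0.40), 9 (0.27) and 12 (0.20); the remaining lags stay at or below 0.15.
The dominant spike at lag 3 indicates a seasonal period of 3.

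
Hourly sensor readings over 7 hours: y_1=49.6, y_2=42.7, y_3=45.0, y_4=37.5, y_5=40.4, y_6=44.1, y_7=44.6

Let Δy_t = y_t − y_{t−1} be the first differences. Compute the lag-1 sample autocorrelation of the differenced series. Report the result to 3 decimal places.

First differences Δy: -6.9, 2.3, -7.5, 2.9, 3.7, 0.5
Mean of differences = -0.8333
Numerator Σ(Δy_t−Δȳ)(Δy_{t+1}−Δȳ) = -41.8178
Denominator Σ(Δy_t−Δȳ)² = 127.3333
r_1(Δy) = -41.8178 / 127.3333 = -0.328

-0.328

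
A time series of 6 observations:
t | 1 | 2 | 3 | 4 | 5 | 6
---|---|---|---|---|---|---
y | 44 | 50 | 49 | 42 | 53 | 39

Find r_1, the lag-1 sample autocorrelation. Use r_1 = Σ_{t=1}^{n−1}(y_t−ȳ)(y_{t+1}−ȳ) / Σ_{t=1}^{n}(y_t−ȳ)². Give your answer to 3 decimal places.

-0.607

Mean ȳ = (44 + 50 + 49 + 42 + 53 + 39)/6 = 46.1667
Deviations from mean: -2.1667, 3.8333, 2.8333, -4.1667, 6.8333, -7.1667
Numerator Σ_{t=1}^{5}(y_t−ȳ)(y_{t+1}−ȳ) = -86.6944
Denominator Σ(y_t−ȳ)² = 142.8333
r_1 = -86.6944 / 142.8333 = -0.607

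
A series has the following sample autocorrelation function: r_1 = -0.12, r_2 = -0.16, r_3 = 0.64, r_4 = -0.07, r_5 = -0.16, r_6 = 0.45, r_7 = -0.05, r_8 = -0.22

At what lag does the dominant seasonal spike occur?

3

The largest autocorrelation is r_3 = 0.64, with a weaker echo at lag 6 (0.45); the remaining lags stay at or below -0.05.
The dominant spike at lag 3 indicates a seasonal period of 3.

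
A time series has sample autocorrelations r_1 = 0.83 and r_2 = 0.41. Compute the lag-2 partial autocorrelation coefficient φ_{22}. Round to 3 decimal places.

φ_{22} = (r_2 − r_1²) / (1 − r_1²)
r_1² = (0.83)² = 0.6889
Numerator = 0.41 − 0.6889 = -0.2789; denominator = 1 − 0.6889 = 0.3111
φ_{22} = -0.2789 / 0.3111 = -0.896

-0.896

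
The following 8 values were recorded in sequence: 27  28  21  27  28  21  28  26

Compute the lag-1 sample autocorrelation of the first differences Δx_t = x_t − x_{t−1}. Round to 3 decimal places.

First differences Δx: 1, -7, 6, 1, -7, 7, -2
Mean of differences = -0.1429
Numerator Σ(Δx_t−Δx̄)(Δx_{t+1}−Δx̄) = -113.0204
Denominator Σ(Δx_t−Δx̄)² = 188.8571
r_1(Δx) = -113.0204 / 188.8571 = -0.598

-0.598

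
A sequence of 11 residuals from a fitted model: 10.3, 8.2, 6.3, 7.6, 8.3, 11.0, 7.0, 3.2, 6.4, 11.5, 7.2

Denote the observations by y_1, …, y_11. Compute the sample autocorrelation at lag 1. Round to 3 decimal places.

0.043

Mean ȳ = (10.3 + 8.2 + 6.3 + 7.6 + 8.3 + 11.0 + 7.0 + 3.2 + 6.4 + 11.5 + 7.2)/11 = 7.9091
Numerator Σ_{t=1}^{10}(y_t−ȳ)(y_{t+1}−ȳ) = 2.4245
Denominator Σ(y_t−ȳ)² = 56.8691
r_1 = 2.4245 / 56.8691 = 0.043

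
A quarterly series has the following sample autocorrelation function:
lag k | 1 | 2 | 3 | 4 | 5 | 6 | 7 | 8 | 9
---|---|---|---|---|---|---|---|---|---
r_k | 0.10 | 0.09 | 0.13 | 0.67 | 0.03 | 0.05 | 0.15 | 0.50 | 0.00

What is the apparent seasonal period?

The largest autocorrelation is r_4 = 0.67, with a weaker echo at lag 8 (0.50); the remaining lags stay at or below 0.15.
The dominant spike at lag 4 indicates a seasonal period of 4.

4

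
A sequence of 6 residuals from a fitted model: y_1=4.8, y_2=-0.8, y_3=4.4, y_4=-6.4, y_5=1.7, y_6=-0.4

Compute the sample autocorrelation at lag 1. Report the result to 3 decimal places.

-0.549

Mean ȳ = (4.8 − 0.8 + 4.4 − 6.4 + 1.7 − 0.4)/6 = 0.5500
Deviations from mean: 4.2500, -1.3500, 3.8500, -6.9500, 1.1500, -0.9500
Numerator Σ_{t=1}^{5}(y_t−ȳ)(y_{t+1}−ȳ) = -46.7775
Denominator Σ(y_t−ȳ)² = 85.2350
r_1 = -46.7775 / 85.2350 = -0.549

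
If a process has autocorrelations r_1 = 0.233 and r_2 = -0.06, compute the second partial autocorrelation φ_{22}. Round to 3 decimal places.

φ_{22} = (r_2 − r_1²) / (1 − r_1²)
r_1² = (0.233)² = 0.054289
Numerator = -0.06 − 0.0543 = -0.1143; denominator = 1 − 0.0543 = 0.9457
φ_{22} = -0.1143 / 0.9457 = -0.121

-0.121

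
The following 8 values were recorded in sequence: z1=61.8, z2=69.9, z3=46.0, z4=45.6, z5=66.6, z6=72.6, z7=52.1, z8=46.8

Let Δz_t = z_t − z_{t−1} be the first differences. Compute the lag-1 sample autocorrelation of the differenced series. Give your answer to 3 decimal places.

-0.081

First differences Δz: 8.1, -23.9, -0.4, 21.0, 6.0, -20.5, -5.3
Mean of differences = -2.1429
Numerator Σ(Δz_t−Δz̄)(Δz_{t+1}−Δz̄) = -123.5147
Denominator Σ(Δz_t−Δz̄)² = 1530.1771
r_1(Δz) = -123.5147 / 1530.1771 = -0.081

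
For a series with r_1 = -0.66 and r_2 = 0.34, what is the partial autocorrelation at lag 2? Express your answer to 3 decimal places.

φ_{22} = (r_2 − r_1²) / (1 − r_1²)
r_1² = (-0.66)² = 0.4356
Numerator = 0.34 − 0.4356 = -0.0956; denominator = 1 − 0.4356 = 0.5644
φ_{22} = -0.0956 / 0.5644 = -0.169

-0.169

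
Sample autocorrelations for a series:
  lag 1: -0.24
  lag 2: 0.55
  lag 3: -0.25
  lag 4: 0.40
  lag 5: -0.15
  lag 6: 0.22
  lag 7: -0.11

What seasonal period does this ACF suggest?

2

The largest autocorrelation is r_2 = 0.55, with weaker echoes at lags 4 (0.40) and 6 (0.22); the remaining lags stay at or below -0.11.
The dominant spike at lag 2 indicates a seasonal period of 2.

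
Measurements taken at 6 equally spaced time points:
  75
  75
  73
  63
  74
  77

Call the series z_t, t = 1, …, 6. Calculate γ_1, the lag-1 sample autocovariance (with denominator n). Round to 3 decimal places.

-0.532

Mean z̄ = (75 + 75 + 73 + 63 + 74 + 77)/6 = 72.8333
Σ_{t=1}^{5}(z_t−z̄)(z_{t+1}−z̄) = -3.1944
γ_1 = -3.1944 / 6 = -0.532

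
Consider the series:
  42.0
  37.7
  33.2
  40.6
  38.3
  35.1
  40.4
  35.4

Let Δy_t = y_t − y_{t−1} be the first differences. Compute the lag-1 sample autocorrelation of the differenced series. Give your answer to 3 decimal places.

First differences Δy: -4.3, -4.5, 7.4, -2.3, -3.2, 5.3, -5.0
Mean of differences = -0.9429
Numerator Σ(Δy_t−Δȳ)(Δy_{t+1}−Δȳ) = -65.4133
Denominator Σ(Δy_t−Δȳ)² = 155.8971
r_1(Δy) = -65.4133 / 155.8971 = -0.420

-0.420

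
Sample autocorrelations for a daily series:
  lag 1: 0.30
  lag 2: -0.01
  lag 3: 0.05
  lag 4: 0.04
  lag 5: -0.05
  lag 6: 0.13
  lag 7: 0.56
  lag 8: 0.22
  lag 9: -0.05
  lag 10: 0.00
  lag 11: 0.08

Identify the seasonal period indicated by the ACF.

7

The largest autocorrelation is r_7 = 0.56; the remaining lags stay at or below 0.30.
The dominant spike at lag 7 indicates a seasonal period of 7.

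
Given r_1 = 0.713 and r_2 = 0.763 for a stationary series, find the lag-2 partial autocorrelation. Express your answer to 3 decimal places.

0.518

φ_{22} = (r_2 − r_1²) / (1 − r_1²)
r_1² = (0.713)² = 0.508369
Numerator = 0.763 − 0.5084 = 0.2546; denominator = 1 − 0.5084 = 0.4916
φ_{22} = 0.2546 / 0.4916 = 0.518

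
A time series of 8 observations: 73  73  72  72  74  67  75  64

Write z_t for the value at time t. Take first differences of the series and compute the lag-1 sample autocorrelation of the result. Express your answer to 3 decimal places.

-0.691

First differences Δz: 0, -1, 0, 2, -7, 8, -11
Mean of differences = -1.2857
Numerator Σ(Δz_t−Δz̄)(Δz_{t+1}−Δz̄) = -157.0816
Denominator Σ(Δz_t−Δz̄)² = 227.4286
r_1(Δz) = -157.0816 / 227.4286 = -0.691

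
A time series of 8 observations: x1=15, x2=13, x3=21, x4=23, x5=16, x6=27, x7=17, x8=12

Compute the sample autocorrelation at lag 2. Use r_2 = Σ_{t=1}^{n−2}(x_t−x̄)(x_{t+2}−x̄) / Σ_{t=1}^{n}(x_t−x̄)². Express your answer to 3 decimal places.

Mean x̄ = (15 + 13 + 21 + 23 + 16 + 27 + 17 + 12)/8 = 18.0000
Deviations from mean: -3.0000, -5.0000, 3.0000, 5.0000, -2.0000, 9.0000, -1.0000, -6.0000
Numerator Σ_{t=1}^{6}(x_t−x̄)(x_{t+2}−x̄) = -47.0000
Denominator Σ(x_t−x̄)² = 190.0000
r_2 = -47.0000 / 190.0000 = -0.247

-0.247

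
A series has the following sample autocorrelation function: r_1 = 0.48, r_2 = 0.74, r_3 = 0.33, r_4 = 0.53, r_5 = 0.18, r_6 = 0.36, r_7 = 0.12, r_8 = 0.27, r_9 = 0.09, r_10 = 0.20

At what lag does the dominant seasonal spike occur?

The largest autocorrelation is r_2 = 0.74, with a weaker echo at lag 4 (0.53); the remaining lags stay at or below 0.48.
The dominant spike at lag 2 indicates a seasonal period of 2.

2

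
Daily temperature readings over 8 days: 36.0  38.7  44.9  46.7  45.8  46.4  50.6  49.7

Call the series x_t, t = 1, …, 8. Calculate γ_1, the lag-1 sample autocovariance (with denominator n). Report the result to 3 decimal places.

11.780

Mean x̄ = (36.0 + 38.7 + 44.9 + 46.7 + 45.8 + 46.4 + 50.6 + 49.7)/8 = 44.8500
Deviations: -8.8500, -6.1500, 0.0500, 1.8500, 0.9500, 1.5500, 5.7500, 4.8500
Σ_{t=1}^{7}(x_t−x̄)(x_{t+1}−x̄) = 94.2425
γ_1 = 94.2425 / 8 = 11.780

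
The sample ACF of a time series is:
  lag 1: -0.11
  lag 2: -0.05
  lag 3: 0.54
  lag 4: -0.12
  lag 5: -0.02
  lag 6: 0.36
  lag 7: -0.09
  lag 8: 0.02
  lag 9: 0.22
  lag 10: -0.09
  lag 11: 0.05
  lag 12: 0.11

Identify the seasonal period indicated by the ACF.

3

The largest autocorrelation is r_3 = 0.54, with weaker echoes at lags 6 (0.36) and 9 (0.22); the remaining lags stay at or below 0.11.
The dominant spike at lag 3 indicates a seasonal period of 3.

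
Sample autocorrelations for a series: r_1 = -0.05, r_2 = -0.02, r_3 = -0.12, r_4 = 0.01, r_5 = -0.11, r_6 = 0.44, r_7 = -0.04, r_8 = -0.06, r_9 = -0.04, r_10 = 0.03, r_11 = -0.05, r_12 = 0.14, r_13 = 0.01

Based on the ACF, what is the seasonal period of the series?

6

The largest autocorrelation is r_6 = 0.44; the remaining lags stay at or below 0.14.
The dominant spike at lag 6 indicates a seasonal period of 6.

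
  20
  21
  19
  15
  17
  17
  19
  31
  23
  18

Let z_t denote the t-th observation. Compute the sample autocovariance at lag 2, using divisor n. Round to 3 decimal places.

-4.200

Mean z̄ = (20 + 21 + 19 + 15 + 17 + 17 + 19 + 31 + 23 + 18)/10 = 20.0000
Σ_{t=1}^{8}(z_t−z̄)(z_{t+2}−z̄) = -42.0000
γ_2 = -42.0000 / 10 = -4.200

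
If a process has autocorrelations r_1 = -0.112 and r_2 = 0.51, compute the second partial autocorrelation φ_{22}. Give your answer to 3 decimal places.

0.504

φ_{22} = (r_2 − r_1²) / (1 − r_1²)
r_1² = (-0.112)² = 0.012544
Numerator = 0.51 − 0.0125 = 0.4975; denominator = 1 − 0.0125 = 0.9875
φ_{22} = 0.4975 / 0.9875 = 0.504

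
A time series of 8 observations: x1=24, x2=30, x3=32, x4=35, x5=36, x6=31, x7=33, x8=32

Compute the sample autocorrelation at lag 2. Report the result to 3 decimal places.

-0.032

Mean x̄ = (24 + 30 + 32 + 35 + 36 + 31 + 33 + 32)/8 = 31.6250
Deviations from mean: -7.6250, -1.6250, 0.3750, 3.3750, 4.3750, -0.6250, 1.3750, 0.3750
Numerator Σ_{t=1}^{6}(x_t−x̄)(x_{t+2}−x̄) = -3.0313
Denominator Σ(x_t−x̄)² = 93.8750
r_2 = -3.0313 / 93.8750 = -0.032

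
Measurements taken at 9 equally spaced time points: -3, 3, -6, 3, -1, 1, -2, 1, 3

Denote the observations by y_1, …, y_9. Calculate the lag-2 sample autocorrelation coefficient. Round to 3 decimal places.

Mean ȳ = (-3 + 3 − 6 + 3 − 1 + 1 − 2 + 1 + 3)/9 = -0.1111
Numerator Σ_{t=1}^{7}(y_t−ȳ)(y_{t+2}−ȳ) = 32.4198
Denominator Σ(y_t−ȳ)² = 78.8889
r_2 = 32.4198 / 78.8889 = 0.411

0.411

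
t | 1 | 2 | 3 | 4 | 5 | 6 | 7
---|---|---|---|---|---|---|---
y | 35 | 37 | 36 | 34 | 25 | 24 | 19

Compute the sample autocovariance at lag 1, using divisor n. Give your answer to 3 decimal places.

Mean ȳ = (35 + 37 + 36 + 34 + 25 + 24 + 19)/7 = 30.0000
Σ_{t=1}^{6}(y_t−ȳ)(y_{t+1}−ȳ) = 177.0000
γ_1 = 177.0000 / 7 = 25.286

25.286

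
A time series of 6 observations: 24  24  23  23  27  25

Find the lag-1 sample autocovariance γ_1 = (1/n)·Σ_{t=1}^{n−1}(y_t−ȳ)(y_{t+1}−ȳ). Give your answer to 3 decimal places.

0.093

Mean ȳ = (24 + 24 + 23 + 23 + 27 + 25)/6 = 24.3333
Deviations: -0.3333, -0.3333, -1.3333, -1.3333, 2.6667, 0.6667
Σ_{t=1}^{5}(y_t−ȳ)(y_{t+1}−ȳ) = 0.5556
γ_1 = 0.5556 / 6 = 0.093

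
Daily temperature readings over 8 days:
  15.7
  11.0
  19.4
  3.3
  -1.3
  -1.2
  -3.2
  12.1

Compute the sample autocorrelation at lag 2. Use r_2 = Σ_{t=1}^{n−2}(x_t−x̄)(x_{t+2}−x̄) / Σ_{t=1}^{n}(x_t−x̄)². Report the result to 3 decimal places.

Mean x̄ = (15.7 + 11.0 + 19.4 + 3.3 − 1.3 − 1.2 − 3.2 + 12.1)/8 = 6.9750
Deviations from mean: 8.7250, 4.0250, 12.4250, -3.6750, -8.2750, -8.1750, -10.1750, 5.1250
Numerator Σ_{t=1}^{6}(x_t−x̄)(x_{t+2}−x̄) = 63.1438
Denominator Σ(x_t−x̄)² = 525.3150
r_2 = 63.1438 / 525.3150 = 0.120

0.120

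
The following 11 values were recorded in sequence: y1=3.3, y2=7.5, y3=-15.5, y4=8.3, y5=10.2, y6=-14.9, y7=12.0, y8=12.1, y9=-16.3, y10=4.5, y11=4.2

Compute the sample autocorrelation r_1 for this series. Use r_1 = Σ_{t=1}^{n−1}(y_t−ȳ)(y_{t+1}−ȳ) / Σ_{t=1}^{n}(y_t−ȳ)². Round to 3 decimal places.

Mean ȳ = (3.3 + 7.5 − 15.5 + 8.3 + 10.2 − 14.9 + 12.0 + 12.1 − 16.3 + 4.5 + 4.2)/11 = 1.4000
Numerator Σ_{t=1}^{10}(y_t−ȳ)(y_{t+1}−ȳ) = -585.7700
Denominator Σ(y_t−ȳ)² = 1274.7600
r_1 = -585.7700 / 1274.7600 = -0.460

-0.460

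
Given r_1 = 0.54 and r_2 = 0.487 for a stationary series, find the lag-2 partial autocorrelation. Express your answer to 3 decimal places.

0.276

φ_{22} = (r_2 − r_1²) / (1 − r_1²)
r_1² = (0.54)² = 0.2916
Numerator = 0.487 − 0.2916 = 0.1954; denominator = 1 − 0.2916 = 0.7084
φ_{22} = 0.1954 / 0.7084 = 0.276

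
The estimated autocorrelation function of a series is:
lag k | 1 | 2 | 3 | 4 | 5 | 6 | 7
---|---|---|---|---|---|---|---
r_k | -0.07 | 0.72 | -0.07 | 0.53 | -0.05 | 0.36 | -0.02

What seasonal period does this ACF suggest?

2

The largest autocorrelation is r_2 = 0.72, with weaker echoes at lags 4 (0.53) and 6 (0.36); the remaining lags stay at or below -0.02.
The dominant spike at lag 2 indicates a seasonal period of 2.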